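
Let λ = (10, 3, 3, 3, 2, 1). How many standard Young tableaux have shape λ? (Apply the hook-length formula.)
# SYT of shape (10, 3, 3, 3, 2, 1) = 458422272

Hook-length formula: f^λ = n! / Π hook(c), product over all cells c of the Young diagram. For λ = (10, 3, 3, 3, 2, 1), n = 22 boxes. Hook lengths by row (left-to-right, top-to-bottom): [15, 13, 11, 7, 6, 5, 4, 3, 2, 1]; [7, 5, 3]; [6, 4, 2]; [5, 3, 1]; [3, 1]; [1]. Product of hooks = 2451889440000. So f^λ = 22! / 2451889440000 = 1124000727777607680000 / 2451889440000 = 458422272.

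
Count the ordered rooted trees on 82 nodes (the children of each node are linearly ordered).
C_81 = 4462290049988320482463241297506133183499654740

These ordered rooted trees are counted by the Catalan number C_n = (1/(n + 1)) · C(2n, n). For n = 81: C_81 = (1/82) · C(162, 81) = 365907784099042279561985786395502921046971688680/82 = 4462290049988320482463241297506133183499654740.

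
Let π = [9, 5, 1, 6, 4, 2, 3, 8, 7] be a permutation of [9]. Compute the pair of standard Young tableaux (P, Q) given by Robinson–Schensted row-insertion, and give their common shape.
P = [1, 2, 3, 7] / [4, 6, 8] / [5] / [9];  Q = [1, 4, 7, 8] / [2, 5, 9] / [3] / [6];  common shape = (4, 3, 1, 1)

Row-insert the values π_1, π_2, … into P one at a time, bumping the leftmost entry strictly greater than the inserted value down to the next row. The recording tableau Q records, in position (i, j), the step at which that cell was added to P.
  Insert 9 (step 1): P = [9];  Q = [1]
  Insert 5 (step 2): P = [5] / [9];  Q = [1] / [2]
  Insert 1 (step 3): P = [1] / [5] / [9];  Q = [1] / [2] / [3]
  Insert 6 (step 4): P = [1, 6] / [5] / [9];  Q = [1, 4] / [2] / [3]
  Insert 4 (step 5): P = [1, 4] / [5, 6] / [9];  Q = [1, 4] / [2, 5] / [3]
  Insert 2 (step 6): P = [1, 2] / [4, 6] / [5] / [9];  Q = [1, 4] / [2, 5] / [3] / [6]
  Insert 3 (step 7): P = [1, 2, 3] / [4, 6] / [5] / [9];  Q = [1, 4, 7] / [2, 5] / [3] / [6]
  Insert 8 (step 8): P = [1, 2, 3, 8] / [4, 6] / [5] / [9];  Q = [1, 4, 7, 8] / [2, 5] / [3] / [6]
  Insert 7 (step 9): P = [1, 2, 3, 7] / [4, 6, 8] / [5] / [9];  Q = [1, 4, 7, 8] / [2, 5, 9] / [3] / [6]
Final shape: (4, 3, 1, 1).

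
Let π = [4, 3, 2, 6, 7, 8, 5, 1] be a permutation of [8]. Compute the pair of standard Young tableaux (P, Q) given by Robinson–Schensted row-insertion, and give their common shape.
P = [1, 5, 7, 8] / [2, 6] / [3] / [4];  Q = [1, 4, 5, 6] / [2, 7] / [3] / [8];  common shape = (4, 2, 1, 1)

Row-insert the values π_1, π_2, … into P one at a time, bumping the leftmost entry strictly greater than the inserted value down to the next row. The recording tableau Q records, in position (i, j), the step at which that cell was added to P.
  Insert 4 (step 1): P = [4];  Q = [1]
  Insert 3 (step 2): P = [3] / [4];  Q = [1] / [2]
  Insert 2 (step 3): P = [2] / [3] / [4];  Q = [1] / [2] / [3]
  Insert 6 (step 4): P = [2, 6] / [3] / [4];  Q = [1, 4] / [2] / [3]
  Insert 7 (step 5): P = [2, 6, 7] / [3] / [4];  Q = [1, 4, 5] / [2] / [3]
  Insert 8 (step 6): P = [2, 6, 7, 8] / [3] / [4];  Q = [1, 4, 5, 6] / [2] / [3]
  Insert 5 (step 7): P = [2, 5, 7, 8] / [3, 6] / [4];  Q = [1, 4, 5, 6] / [2, 7] / [3]
  Insert 1 (step 8): P = [1, 5, 7, 8] / [2, 6] / [3] / [4];  Q = [1, 4, 5, 6] / [2, 7] / [3] / [8]
Final shape: (4, 2, 1, 1).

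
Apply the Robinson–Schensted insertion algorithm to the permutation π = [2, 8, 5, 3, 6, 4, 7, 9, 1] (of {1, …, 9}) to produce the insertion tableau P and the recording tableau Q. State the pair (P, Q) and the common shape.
P = [1, 3, 4, 7, 9] / [2, 6] / [5] / [8];  Q = [1, 2, 5, 7, 8] / [3, 6] / [4] / [9];  common shape = (5, 2, 1, 1)

Row-insert the values π_1, π_2, … into P one at a time, bumping the leftmost entry strictly greater than the inserted value down to the next row. The recording tableau Q records, in position (i, j), the step at which that cell was added to P.
  Insert 2 (step 1): P = [2];  Q = [1]
  Insert 8 (step 2): P = [2, 8];  Q = [1, 2]
  Insert 5 (step 3): P = [2, 5] / [8];  Q = [1, 2] / [3]
  Insert 3 (step 4): P = [2, 3] / [5] / [8];  Q = [1, 2] / [3] / [4]
  Insert 6 (step 5): P = [2, 3, 6] / [5] / [8];  Q = [1, 2, 5] / [3] / [4]
  Insert 4 (step 6): P = [2, 3, 4] / [5, 6] / [8];  Q = [1, 2, 5] / [3, 6] / [4]
  Insert 7 (step 7): P = [2, 3, 4, 7] / [5, 6] / [8];  Q = [1, 2, 5, 7] / [3, 6] / [4]
  Insert 9 (step 8): P = [2, 3, 4, 7, 9] / [5, 6] / [8];  Q = [1, 2, 5, 7, 8] / [3, 6] / [4]
  Insert 1 (step 9): P = [1, 3, 4, 7, 9] / [2, 6] / [5] / [8];  Q = [1, 2, 5, 7, 8] / [3, 6] / [4] / [9]
Final shape: (5, 2, 1, 1).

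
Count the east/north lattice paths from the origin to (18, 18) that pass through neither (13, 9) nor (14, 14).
Number of paths = 5480054860

Inclusion–exclusion. Total paths: C(36, 18) = 9075135300. Through P₁: C(22, 13)·C(14, 5) = 995834840. Through P₂: C(28, 14)·C(8, 4) = 2808162000. Since P₁ is strictly southwest of P₂, a monotone path through both must visit P₁ then P₂; paths through both = C(22, 13)·C(6, 1)·C(8, 4) = 208916400. Avoid both = 9075135300 − 995834840 − 2808162000 + 208916400 = 5480054860.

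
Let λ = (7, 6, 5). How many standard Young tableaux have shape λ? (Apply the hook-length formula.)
# SYT of shape (7, 6, 5) = 466752

Hook-length formula: f^λ = n! / Π hook(c), product over all cells c of the Young diagram. For λ = (7, 6, 5), n = 18 boxes. Hook lengths by row (left-to-right, top-to-bottom): [9, 8, 7, 6, 5, 3, 1]; [7, 6, 5, 4, 3, 1]; [5, 4, 3, 2, 1]. Product of hooks = 13716864000. So f^λ = 18! / 13716864000 = 6402373705728000 / 13716864000 = 466752.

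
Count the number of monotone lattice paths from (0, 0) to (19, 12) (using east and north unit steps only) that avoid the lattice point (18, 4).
Number of paths = 141054690

Total paths from (0, 0) to (19, 12): C(31, 19) = 141120525. Paths through (18, 4): (paths (0, 0) → (18, 4)) × (paths (18, 4) → (19, 12)) = C(22, 18) · C(9, 1) = 7315 · 9 = 65835. Avoidance count = 141120525 − 65835 = 141054690.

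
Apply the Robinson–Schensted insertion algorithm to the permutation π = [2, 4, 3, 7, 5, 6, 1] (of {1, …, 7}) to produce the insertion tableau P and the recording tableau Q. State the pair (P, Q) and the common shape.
P = [1, 3, 5, 6] / [2, 7] / [4];  Q = [1, 2, 4, 6] / [3, 5] / [7];  common shape = (4, 2, 1)

Row-insert the values π_1, π_2, … into P one at a time, bumping the leftmost entry strictly greater than the inserted value down to the next row. The recording tableau Q records, in position (i, j), the step at which that cell was added to P.
  Insert 2 (step 1): P = [2];  Q = [1]
  Insert 4 (step 2): P = [2, 4];  Q = [1, 2]
  Insert 3 (step 3): P = [2, 3] / [4];  Q = [1, 2] / [3]
  Insert 7 (step 4): P = [2, 3, 7] / [4];  Q = [1, 2, 4] / [3]
  Insert 5 (step 5): P = [2, 3, 5] / [4, 7];  Q = [1, 2, 4] / [3, 5]
  Insert 6 (step 6): P = [2, 3, 5, 6] / [4, 7];  Q = [1, 2, 4, 6] / [3, 5]
  Insert 1 (step 7): P = [1, 3, 5, 6] / [2, 7] / [4];  Q = [1, 2, 4, 6] / [3, 5] / [7]
Final shape: (4, 2, 1).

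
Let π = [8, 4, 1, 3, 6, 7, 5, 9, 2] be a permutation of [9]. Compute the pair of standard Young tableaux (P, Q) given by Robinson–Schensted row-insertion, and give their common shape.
P = [1, 2, 5, 7, 9] / [3, 6] / [4] / [8];  Q = [1, 4, 5, 6, 8] / [2, 7] / [3] / [9];  common shape = (5, 2, 1, 1)

Row-insert the values π_1, π_2, … into P one at a time, bumping the leftmost entry strictly greater than the inserted value down to the next row. The recording tableau Q records, in position (i, j), the step at which that cell was added to P.
  Insert 8 (step 1): P = [8];  Q = [1]
  Insert 4 (step 2): P = [4] / [8];  Q = [1] / [2]
  Insert 1 (step 3): P = [1] / [4] / [8];  Q = [1] / [2] / [3]
  Insert 3 (step 4): P = [1, 3] / [4] / [8];  Q = [1, 4] / [2] / [3]
  Insert 6 (step 5): P = [1, 3, 6] / [4] / [8];  Q = [1, 4, 5] / [2] / [3]
  Insert 7 (step 6): P = [1, 3, 6, 7] / [4] / [8];  Q = [1, 4, 5, 6] / [2] / [3]
  Insert 5 (step 7): P = [1, 3, 5, 7] / [4, 6] / [8];  Q = [1, 4, 5, 6] / [2, 7] / [3]
  Insert 9 (step 8): P = [1, 3, 5, 7, 9] / [4, 6] / [8];  Q = [1, 4, 5, 6, 8] / [2, 7] / [3]
  Insert 2 (step 9): P = [1, 2, 5, 7, 9] / [3, 6] / [4] / [8];  Q = [1, 4, 5, 6, 8] / [2, 7] / [3] / [9]
Final shape: (5, 2, 1, 1).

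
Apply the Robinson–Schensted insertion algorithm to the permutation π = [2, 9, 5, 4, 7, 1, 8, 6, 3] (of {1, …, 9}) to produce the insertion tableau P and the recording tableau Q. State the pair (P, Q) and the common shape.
P = [1, 3, 6, 8] / [2, 4] / [5, 7] / [9];  Q = [1, 2, 5, 7] / [3, 8] / [4, 9] / [6];  common shape = (4, 2, 2, 1)

Row-insert the values π_1, π_2, … into P one at a time, bumping the leftmost entry strictly greater than the inserted value down to the next row. The recording tableau Q records, in position (i, j), the step at which that cell was added to P.
  Insert 2 (step 1): P = [2];  Q = [1]
  Insert 9 (step 2): P = [2, 9];  Q = [1, 2]
  Insert 5 (step 3): P = [2, 5] / [9];  Q = [1, 2] / [3]
  Insert 4 (step 4): P = [2, 4] / [5] / [9];  Q = [1, 2] / [3] / [4]
  Insert 7 (step 5): P = [2, 4, 7] / [5] / [9];  Q = [1, 2, 5] / [3] / [4]
  Insert 1 (step 6): P = [1, 4, 7] / [2] / [5] / [9];  Q = [1, 2, 5] / [3] / [4] / [6]
  Insert 8 (step 7): P = [1, 4, 7, 8] / [2] / [5] / [9];  Q = [1, 2, 5, 7] / [3] / [4] / [6]
  Insert 6 (step 8): P = [1, 4, 6, 8] / [2, 7] / [5] / [9];  Q = [1, 2, 5, 7] / [3, 8] / [4] / [6]
  Insert 3 (step 9): P = [1, 3, 6, 8] / [2, 4] / [5, 7] / [9];  Q = [1, 2, 5, 7] / [3, 8] / [4, 9] / [6]
Final shape: (4, 2, 2, 1).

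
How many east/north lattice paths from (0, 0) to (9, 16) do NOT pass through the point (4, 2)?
Number of paths = 1868555

Total paths from (0, 0) to (9, 16): C(25, 9) = 2042975. Paths through (4, 2): (paths (0, 0) → (4, 2)) × (paths (4, 2) → (9, 16)) = C(6, 4) · C(19, 5) = 15 · 11628 = 174420. Avoidance count = 2042975 − 174420 = 1868555.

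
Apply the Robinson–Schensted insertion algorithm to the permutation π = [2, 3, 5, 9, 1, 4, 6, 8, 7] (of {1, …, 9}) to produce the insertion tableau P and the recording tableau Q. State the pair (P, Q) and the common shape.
P = [1, 3, 4, 6, 7] / [2, 5, 8] / [9];  Q = [1, 2, 3, 4, 8] / [5, 6, 7] / [9];  common shape = (5, 3, 1)

Row-insert the values π_1, π_2, … into P one at a time, bumping the leftmost entry strictly greater than the inserted value down to the next row. The recording tableau Q records, in position (i, j), the step at which that cell was added to P.
  Insert 2 (step 1): P = [2];  Q = [1]
  Insert 3 (step 2): P = [2, 3];  Q = [1, 2]
  Insert 5 (step 3): P = [2, 3, 5];  Q = [1, 2, 3]
  Insert 9 (step 4): P = [2, 3, 5, 9];  Q = [1, 2, 3, 4]
  Insert 1 (step 5): P = [1, 3, 5, 9] / [2];  Q = [1, 2, 3, 4] / [5]
  Insert 4 (step 6): P = [1, 3, 4, 9] / [2, 5];  Q = [1, 2, 3, 4] / [5, 6]
  Insert 6 (step 7): P = [1, 3, 4, 6] / [2, 5, 9];  Q = [1, 2, 3, 4] / [5, 6, 7]
  Insert 8 (step 8): P = [1, 3, 4, 6, 8] / [2, 5, 9];  Q = [1, 2, 3, 4, 8] / [5, 6, 7]
  Insert 7 (step 9): P = [1, 3, 4, 6, 7] / [2, 5, 8] / [9];  Q = [1, 2, 3, 4, 8] / [5, 6, 7] / [9]
Final shape: (5, 3, 1).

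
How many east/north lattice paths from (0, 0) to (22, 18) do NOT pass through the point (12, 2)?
Number of paths = 112896893915

Total paths from (0, 0) to (22, 18): C(40, 22) = 113380261800. Paths through (12, 2): (paths (0, 0) → (12, 2)) × (paths (12, 2) → (22, 18)) = C(14, 12) · C(26, 10) = 91 · 5311735 = 483367885. Avoidance count = 113380261800 − 483367885 = 112896893915.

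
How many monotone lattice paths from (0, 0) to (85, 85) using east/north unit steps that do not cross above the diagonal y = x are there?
C_85 = 1063353702922273835973036658043476458723103404520

These NE paths below the diagonal are counted by the Catalan number C_n = (1/(n + 1)) · C(2n, n). For n = 85: C_85 = (1/86) · C(170, 85) = 91448418451315549893681152591738975450186892788720/86 = 1063353702922273835973036658043476458723103404520.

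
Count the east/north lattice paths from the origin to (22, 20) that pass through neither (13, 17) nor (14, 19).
Number of paths = 483308673570

Inclusion–exclusion. Total paths: C(42, 22) = 513791607420. Through P₁: C(30, 13)·C(12, 9) = 26347167000. Through P₂: C(33, 14)·C(9, 8) = 7369282800. Since P₁ is strictly southwest of P₂, a monotone path through both must visit P₁ then P₂; paths through both = C(30, 13)·C(3, 1)·C(9, 8) = 3233515950. Avoid both = 513791607420 − 26347167000 − 7369282800 + 3233515950 = 483308673570.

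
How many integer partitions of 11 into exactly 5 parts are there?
p(11, 5 parts) = 10

Partitions of n into exactly k parts ↔ partitions of n − k into at most k parts (subtract 1 from each part). For n = 11, k = 5, the partitions are: 7+1+1+1+1, 6+2+1+1+1, 5+3+1+1+1, 5+2+2+1+1, 4+4+1+1+1, 4+3+2+1+1, 4+2+2+2+1, 3+3+3+1+1, 3+3+2+2+1, 3+2+2+2+2. Count = 10.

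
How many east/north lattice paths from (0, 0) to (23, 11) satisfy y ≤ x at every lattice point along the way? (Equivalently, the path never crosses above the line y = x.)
Number of paths = 154969620

By the reflection principle (André's argument), the number of monotone paths to (23, 11) with n ≤ m that never go above y = x is C(34, 23) − C(34, 24) = 286097760 − 131128140 = 154969620.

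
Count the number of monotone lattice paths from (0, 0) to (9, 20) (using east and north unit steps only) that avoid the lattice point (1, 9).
Number of paths = 9259185

Total paths from (0, 0) to (9, 20): C(29, 9) = 10015005. Paths through (1, 9): (paths (0, 0) → (1, 9)) × (paths (1, 9) → (9, 20)) = C(10, 1) · C(19, 8) = 10 · 75582 = 755820. Avoidance count = 10015005 − 755820 = 9259185.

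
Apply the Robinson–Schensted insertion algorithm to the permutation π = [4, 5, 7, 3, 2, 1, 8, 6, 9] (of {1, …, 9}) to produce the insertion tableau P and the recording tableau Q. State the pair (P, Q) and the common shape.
P = [1, 5, 6, 8, 9] / [2, 7] / [3] / [4];  Q = [1, 2, 3, 7, 9] / [4, 8] / [5] / [6];  common shape = (5, 2, 1, 1)

Row-insert the values π_1, π_2, … into P one at a time, bumping the leftmost entry strictly greater than the inserted value down to the next row. The recording tableau Q records, in position (i, j), the step at which that cell was added to P.
  Insert 4 (step 1): P = [4];  Q = [1]
  Insert 5 (step 2): P = [4, 5];  Q = [1, 2]
  Insert 7 (step 3): P = [4, 5, 7];  Q = [1, 2, 3]
  Insert 3 (step 4): P = [3, 5, 7] / [4];  Q = [1, 2, 3] / [4]
  Insert 2 (step 5): P = [2, 5, 7] / [3] / [4];  Q = [1, 2, 3] / [4] / [5]
  Insert 1 (step 6): P = [1, 5, 7] / [2] / [3] / [4];  Q = [1, 2, 3] / [4] / [5] / [6]
  Insert 8 (step 7): P = [1, 5, 7, 8] / [2] / [3] / [4];  Q = [1, 2, 3, 7] / [4] / [5] / [6]
  Insert 6 (step 8): P = [1, 5, 6, 8] / [2, 7] / [3] / [4];  Q = [1, 2, 3, 7] / [4, 8] / [5] / [6]
  Insert 9 (step 9): P = [1, 5, 6, 8, 9] / [2, 7] / [3] / [4];  Q = [1, 2, 3, 7, 9] / [4, 8] / [5] / [6]
Final shape: (5, 2, 1, 1).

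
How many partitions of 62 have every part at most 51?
p(62, parts ≤ 51) = 1300017

Use the recurrence p(n, m) = p(n, m−1) + p(n−m, m): either the largest part is < m (count p(n, m−1)) or the largest part is exactly m (remove one copy of m, count p(n−m, m)). With p(0, ·) = 1 this gives p(62, parts ≤ 51) = 1300017. (By conjugating Young diagrams, this also counts partitions of 62 into at most 51 parts.)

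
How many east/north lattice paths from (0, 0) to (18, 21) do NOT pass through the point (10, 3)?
Number of paths = 61912333340

Total paths from (0, 0) to (18, 21): C(39, 18) = 62359143990. Paths through (10, 3): (paths (0, 0) → (10, 3)) × (paths (10, 3) → (18, 21)) = C(13, 10) · C(26, 8) = 286 · 1562275 = 446810650. Avoidance count = 62359143990 − 446810650 = 61912333340.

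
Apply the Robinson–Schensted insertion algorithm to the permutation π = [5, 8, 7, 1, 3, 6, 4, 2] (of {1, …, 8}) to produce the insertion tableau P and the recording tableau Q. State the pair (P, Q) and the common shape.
P = [1, 2, 4] / [3, 6] / [5] / [7] / [8];  Q = [1, 2, 6] / [3, 5] / [4] / [7] / [8];  common shape = (3, 2, 1, 1, 1)

Row-insert the values π_1, π_2, … into P one at a time, bumping the leftmost entry strictly greater than the inserted value down to the next row. The recording tableau Q records, in position (i, j), the step at which that cell was added to P.
  Insert 5 (step 1): P = [5];  Q = [1]
  Insert 8 (step 2): P = [5, 8];  Q = [1, 2]
  Insert 7 (step 3): P = [5, 7] / [8];  Q = [1, 2] / [3]
  Insert 1 (step 4): P = [1, 7] / [5] / [8];  Q = [1, 2] / [3] / [4]
  Insert 3 (step 5): P = [1, 3] / [5, 7] / [8];  Q = [1, 2] / [3, 5] / [4]
  Insert 6 (step 6): P = [1, 3, 6] / [5, 7] / [8];  Q = [1, 2, 6] / [3, 5] / [4]
  Insert 4 (step 7): P = [1, 3, 4] / [5, 6] / [7] / [8];  Q = [1, 2, 6] / [3, 5] / [4] / [7]
  Insert 2 (step 8): P = [1, 2, 4] / [3, 6] / [5] / [7] / [8];  Q = [1, 2, 6] / [3, 5] / [4] / [7] / [8]
Final shape: (3, 2, 1, 1, 1).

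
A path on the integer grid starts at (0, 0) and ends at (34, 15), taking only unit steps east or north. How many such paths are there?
Number of paths = 1575580702584

A monotone lattice path from (0, 0) to (34, 15) consists of 34 east steps and 15 north steps in some order, so it is determined by which 34 of the 49 steps are east. The count is C(49, 34) = 1575580702584.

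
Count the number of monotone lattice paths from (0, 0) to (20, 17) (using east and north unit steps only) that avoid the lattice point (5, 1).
Number of paths = 14102127540

Total paths from (0, 0) to (20, 17): C(37, 20) = 15905368710. Paths through (5, 1): (paths (0, 0) → (5, 1)) × (paths (5, 1) → (20, 17)) = C(6, 5) · C(31, 15) = 6 · 300540195 = 1803241170. Avoidance count = 15905368710 − 1803241170 = 14102127540.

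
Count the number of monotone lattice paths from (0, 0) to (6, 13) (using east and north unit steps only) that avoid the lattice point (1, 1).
Number of paths = 14756

Total paths from (0, 0) to (6, 13): C(19, 6) = 27132. Paths through (1, 1): (paths (0, 0) → (1, 1)) × (paths (1, 1) → (6, 13)) = C(2, 1) · C(17, 5) = 2 · 6188 = 12376. Avoidance count = 27132 − 12376 = 14756.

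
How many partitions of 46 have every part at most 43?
p(46, parts ≤ 43) = 105554

Use the recurrence p(n, m) = p(n, m−1) + p(n−m, m): either the largest part is < m (count p(n, m−1)) or the largest part is exactly m (remove one copy of m, count p(n−m, m)). With p(0, ·) = 1 this gives p(46, parts ≤ 43) = 105554. (By conjugating Young diagrams, this also counts partitions of 46 into at most 43 parts.)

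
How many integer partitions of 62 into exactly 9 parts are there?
p(62, 9 parts) = 64015

Partitions of n into exactly k parts are in bijection with partitions of n − k into at most k parts (subtract 1 from each part). So p(62, exactly 9) = p(53, parts ≤ 9). Computing via the recurrence p(m, j) = p(m, j−1) + p(m−j, j) gives 64015.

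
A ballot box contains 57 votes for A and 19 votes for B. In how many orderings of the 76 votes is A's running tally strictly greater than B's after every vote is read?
Strict-lead orderings = 191230475831922200

Total orderings of the 76 votes with 57 for A: C(76, 57) = 382460951663844400. By the Bertrand ballot formula (Cycle Lemma / reflection principle), the number of orderings in which A is strictly ahead of B throughout is (p − q)/(p + q) · C(p + q, p) = (57 − 19)/(57 + 19) · 382460951663844400 = 191230475831922200.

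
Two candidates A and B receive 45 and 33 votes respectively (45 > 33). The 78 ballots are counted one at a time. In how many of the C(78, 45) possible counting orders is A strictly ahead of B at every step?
Strict-lead orderings = 1677257488278232514920

Total orderings of the 78 votes with 45 for A: C(78, 45) = 10902173673808511346980. By the Bertrand ballot formula (Cycle Lemma / reflection principle), the number of orderings in which A is strictly ahead of B throughout is (p − q)/(p + q) · C(p + q, p) = (45 − 33)/(45 + 33) · 10902173673808511346980 = 1677257488278232514920.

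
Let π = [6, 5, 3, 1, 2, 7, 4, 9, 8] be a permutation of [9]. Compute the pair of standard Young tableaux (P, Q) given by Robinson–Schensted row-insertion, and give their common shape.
P = [1, 2, 4, 8] / [3, 7, 9] / [5] / [6];  Q = [1, 5, 6, 8] / [2, 7, 9] / [3] / [4];  common shape = (4, 3, 1, 1)

Row-insert the values π_1, π_2, … into P one at a time, bumping the leftmost entry strictly greater than the inserted value down to the next row. The recording tableau Q records, in position (i, j), the step at which that cell was added to P.
  Insert 6 (step 1): P = [6];  Q = [1]
  Insert 5 (step 2): P = [5] / [6];  Q = [1] / [2]
  Insert 3 (step 3): P = [3] / [5] / [6];  Q = [1] / [2] / [3]
  Insert 1 (step 4): P = [1] / [3] / [5] / [6];  Q = [1] / [2] / [3] / [4]
  Insert 2 (step 5): P = [1, 2] / [3] / [5] / [6];  Q = [1, 5] / [2] / [3] / [4]
  Insert 7 (step 6): P = [1, 2, 7] / [3] / [5] / [6];  Q = [1, 5, 6] / [2] / [3] / [4]
  Insert 4 (step 7): P = [1, 2, 4] / [3, 7] / [5] / [6];  Q = [1, 5, 6] / [2, 7] / [3] / [4]
  Insert 9 (step 8): P = [1, 2, 4, 9] / [3, 7] / [5] / [6];  Q = [1, 5, 6, 8] / [2, 7] / [3] / [4]
  Insert 8 (step 9): P = [1, 2, 4, 8] / [3, 7, 9] / [5] / [6];  Q = [1, 5, 6, 8] / [2, 7, 9] / [3] / [4]
Final shape: (4, 3, 1, 1).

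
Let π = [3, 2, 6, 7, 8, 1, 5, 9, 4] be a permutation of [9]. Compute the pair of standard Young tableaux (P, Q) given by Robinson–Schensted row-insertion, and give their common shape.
P = [1, 4, 7, 8, 9] / [2, 5] / [3, 6];  Q = [1, 3, 4, 5, 8] / [2, 7] / [6, 9];  common shape = (5, 2, 2)

Row-insert the values π_1, π_2, … into P one at a time, bumping the leftmost entry strictly greater than the inserted value down to the next row. The recording tableau Q records, in position (i, j), the step at which that cell was added to P.
  Insert 3 (step 1): P = [3];  Q = [1]
  Insert 2 (step 2): P = [2] / [3];  Q = [1] / [2]
  Insert 6 (step 3): P = [2, 6] / [3];  Q = [1, 3] / [2]
  Insert 7 (step 4): P = [2, 6, 7] / [3];  Q = [1, 3, 4] / [2]
  Insert 8 (step 5): P = [2, 6, 7, 8] / [3];  Q = [1, 3, 4, 5] / [2]
  Insert 1 (step 6): P = [1, 6, 7, 8] / [2] / [3];  Q = [1, 3, 4, 5] / [2] / [6]
  Insert 5 (step 7): P = [1, 5, 7, 8] / [2, 6] / [3];  Q = [1, 3, 4, 5] / [2, 7] / [6]
  Insert 9 (step 8): P = [1, 5, 7, 8, 9] / [2, 6] / [3];  Q = [1, 3, 4, 5, 8] / [2, 7] / [6]
  Insert 4 (step 9): P = [1, 4, 7, 8, 9] / [2, 5] / [3, 6];  Q = [1, 3, 4, 5, 8] / [2, 7] / [6, 9]
Final shape: (5, 2, 2).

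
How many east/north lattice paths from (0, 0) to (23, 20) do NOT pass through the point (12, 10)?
Number of paths = 732484527684

Total paths from (0, 0) to (23, 20): C(43, 23) = 960566918220. Paths through (12, 10): (paths (0, 0) → (12, 10)) × (paths (12, 10) → (23, 20)) = C(22, 12) · C(21, 11) = 646646 · 352716 = 228082390536. Avoidance count = 960566918220 − 228082390536 = 732484527684.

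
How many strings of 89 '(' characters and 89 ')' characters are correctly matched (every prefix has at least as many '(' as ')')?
C_89 = 254224158304000796523953440778841647086547372026600

These balanced parentheses are counted by the Catalan number C_n = (1/(n + 1)) · C(2n, n). For n = 89: C_89 = (1/90) · C(178, 89) = 22880174247360071687155809670095748237789263482394000/90 = 254224158304000796523953440778841647086547372026600.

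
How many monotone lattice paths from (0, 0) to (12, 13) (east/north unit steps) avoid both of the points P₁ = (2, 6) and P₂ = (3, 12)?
Number of paths = 4653166

Inclusion–exclusion. Total paths: C(25, 12) = 5200300. Through P₁: C(8, 2)·C(17, 10) = 544544. Through P₂: C(15, 3)·C(10, 9) = 4550. Since P₁ is strictly southwest of P₂, a monotone path through both must visit P₁ then P₂; paths through both = C(8, 2)·C(7, 1)·C(10, 9) = 1960. Avoid both = 5200300 − 544544 − 4550 + 1960 = 4653166.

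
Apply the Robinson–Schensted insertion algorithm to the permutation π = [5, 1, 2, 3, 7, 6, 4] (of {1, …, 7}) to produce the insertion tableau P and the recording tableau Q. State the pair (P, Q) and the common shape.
P = [1, 2, 3, 4] / [5, 6] / [7];  Q = [1, 3, 4, 5] / [2, 6] / [7];  common shape = (4, 2, 1)

Row-insert the values π_1, π_2, … into P one at a time, bumping the leftmost entry strictly greater than the inserted value down to the next row. The recording tableau Q records, in position (i, j), the step at which that cell was added to P.
  Insert 5 (step 1): P = [5];  Q = [1]
  Insert 1 (step 2): P = [1] / [5];  Q = [1] / [2]
  Insert 2 (step 3): P = [1, 2] / [5];  Q = [1, 3] / [2]
  Insert 3 (step 4): P = [1, 2, 3] / [5];  Q = [1, 3, 4] / [2]
  Insert 7 (step 5): P = [1, 2, 3, 7] / [5];  Q = [1, 3, 4, 5] / [2]
  Insert 6 (step 6): P = [1, 2, 3, 6] / [5, 7];  Q = [1, 3, 4, 5] / [2, 6]
  Insert 4 (step 7): P = [1, 2, 3, 4] / [5, 6] / [7];  Q = [1, 3, 4, 5] / [2, 6] / [7]
Final shape: (4, 2, 1).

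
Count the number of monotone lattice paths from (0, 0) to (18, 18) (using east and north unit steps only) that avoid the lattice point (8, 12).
Number of paths = 8066367540

Total paths from (0, 0) to (18, 18): C(36, 18) = 9075135300. Paths through (8, 12): (paths (0, 0) → (8, 12)) × (paths (8, 12) → (18, 18)) = C(20, 8) · C(16, 10) = 125970 · 8008 = 1008767760. Avoidance count = 9075135300 − 1008767760 = 8066367540.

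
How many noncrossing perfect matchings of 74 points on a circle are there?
C_37 = 45950804324621742364

These noncrossing handshakes are counted by the Catalan number C_n = (1/(n + 1)) · C(2n, n). For n = 37: C_37 = (1/38) · C(74, 37) = 1746130564335626209832/38 = 45950804324621742364.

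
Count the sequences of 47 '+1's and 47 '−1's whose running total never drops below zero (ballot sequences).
C_47 = 33868773757191046886429490

These ballot sequences are counted by the Catalan number C_n = (1/(n + 1)) · C(2n, n). For n = 47: C_47 = (1/48) · C(94, 47) = 1625701140345170250548615520/48 = 33868773757191046886429490.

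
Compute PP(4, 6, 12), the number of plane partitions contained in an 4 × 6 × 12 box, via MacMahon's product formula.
PP(4, 6, 12) = 64344818940480

Evaluate the triple product over i = 1..4, j = 1..6, k = 1..12. The factors are (2/1) · (3/2) · (4/3) · (5/4) · (6/5) · (7/6) · (8/7) · (9/8) · … (288 factors total). The numerators and denominators telescope so the product is an integer; carrying out the multiplication exactly gives PP(4, 6, 12) = 64344818940480.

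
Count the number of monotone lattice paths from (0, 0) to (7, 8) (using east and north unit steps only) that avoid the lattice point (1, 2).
Number of paths = 3663

Total paths from (0, 0) to (7, 8): C(15, 7) = 6435. Paths through (1, 2): (paths (0, 0) → (1, 2)) × (paths (1, 2) → (7, 8)) = C(3, 1) · C(12, 6) = 3 · 924 = 2772. Avoidance count = 6435 − 2772 = 3663.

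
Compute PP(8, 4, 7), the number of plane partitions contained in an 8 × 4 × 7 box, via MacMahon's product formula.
PP(8, 4, 7) = 1318349483880

Evaluate the triple product over i = 1..8, j = 1..4, k = 1..7. The factors are (2/1) · (3/2) · (4/3) · (5/4) · (6/5) · (7/6) · (8/7) · (3/2) · … (224 factors total). The numerators and denominators telescope so the product is an integer; carrying out the multiplication exactly gives PP(8, 4, 7) = 1318349483880.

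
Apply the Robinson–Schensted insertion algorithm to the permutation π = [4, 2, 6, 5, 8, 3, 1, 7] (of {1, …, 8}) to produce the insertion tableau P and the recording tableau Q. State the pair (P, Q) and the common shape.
P = [1, 3, 7] / [2, 5, 8] / [4] / [6];  Q = [1, 3, 5] / [2, 4, 8] / [6] / [7];  common shape = (3, 3, 1, 1)

Row-insert the values π_1, π_2, … into P one at a time, bumping the leftmost entry strictly greater than the inserted value down to the next row. The recording tableau Q records, in position (i, j), the step at which that cell was added to P.
  Insert 4 (step 1): P = [4];  Q = [1]
  Insert 2 (step 2): P = [2] / [4];  Q = [1] / [2]
  Insert 6 (step 3): P = [2, 6] / [4];  Q = [1, 3] / [2]
  Insert 5 (step 4): P = [2, 5] / [4, 6];  Q = [1, 3] / [2, 4]
  Insert 8 (step 5): P = [2, 5, 8] / [4, 6];  Q = [1, 3, 5] / [2, 4]
  Insert 3 (step 6): P = [2, 3, 8] / [4, 5] / [6];  Q = [1, 3, 5] / [2, 4] / [6]
  Insert 1 (step 7): P = [1, 3, 8] / [2, 5] / [4] / [6];  Q = [1, 3, 5] / [2, 4] / [6] / [7]
  Insert 7 (step 8): P = [1, 3, 7] / [2, 5, 8] / [4] / [6];  Q = [1, 3, 5] / [2, 4, 8] / [6] / [7]
Final shape: (3, 3, 1, 1).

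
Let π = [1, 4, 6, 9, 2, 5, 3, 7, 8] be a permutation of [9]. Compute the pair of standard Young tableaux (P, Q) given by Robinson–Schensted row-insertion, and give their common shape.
P = [1, 2, 3, 7, 8] / [4, 5, 9] / [6];  Q = [1, 2, 3, 4, 9] / [5, 6, 8] / [7];  common shape = (5, 3, 1)

Row-insert the values π_1, π_2, … into P one at a time, bumping the leftmost entry strictly greater than the inserted value down to the next row. The recording tableau Q records, in position (i, j), the step at which that cell was added to P.
  Insert 1 (step 1): P = [1];  Q = [1]
  Insert 4 (step 2): P = [1, 4];  Q = [1, 2]
  Insert 6 (step 3): P = [1, 4, 6];  Q = [1, 2, 3]
  Insert 9 (step 4): P = [1, 4, 6, 9];  Q = [1, 2, 3, 4]
  Insert 2 (step 5): P = [1, 2, 6, 9] / [4];  Q = [1, 2, 3, 4] / [5]
  Insert 5 (step 6): P = [1, 2, 5, 9] / [4, 6];  Q = [1, 2, 3, 4] / [5, 6]
  Insert 3 (step 7): P = [1, 2, 3, 9] / [4, 5] / [6];  Q = [1, 2, 3, 4] / [5, 6] / [7]
  Insert 7 (step 8): P = [1, 2, 3, 7] / [4, 5, 9] / [6];  Q = [1, 2, 3, 4] / [5, 6, 8] / [7]
  Insert 8 (step 9): P = [1, 2, 3, 7, 8] / [4, 5, 9] / [6];  Q = [1, 2, 3, 4, 9] / [5, 6, 8] / [7]
Final shape: (5, 3, 1).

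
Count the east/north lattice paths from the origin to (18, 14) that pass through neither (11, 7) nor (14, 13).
Number of paths = 275290212

Inclusion–exclusion. Total paths: C(32, 18) = 471435600. Through P₁: C(18, 11)·C(14, 7) = 109219968. Through P₂: C(27, 14)·C(5, 4) = 100291500. Since P₁ is strictly southwest of P₂, a monotone path through both must visit P₁ then P₂; paths through both = C(18, 11)·C(9, 3)·C(5, 4) = 13366080. Avoid both = 471435600 − 109219968 − 100291500 + 13366080 = 275290212.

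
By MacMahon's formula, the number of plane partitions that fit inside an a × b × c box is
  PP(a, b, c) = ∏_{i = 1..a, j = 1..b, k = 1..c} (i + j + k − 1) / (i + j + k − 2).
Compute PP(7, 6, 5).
PP(7, 6, 5) = 739309710568

Evaluate the triple product over i = 1..7, j = 1..6, k = 1..5. The factors are (2/1) · (3/2) · (4/3) · (5/4) · (6/5) · (3/2) · (4/3) · (5/4) · … (210 factors total). The numerators and denominators telescope so the product is an integer; carrying out the multiplication exactly gives PP(7, 6, 5) = 739309710568.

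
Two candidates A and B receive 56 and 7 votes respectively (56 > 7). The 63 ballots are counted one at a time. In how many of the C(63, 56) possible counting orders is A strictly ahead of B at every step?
Strict-lead orderings = 430321633

Total orderings of the 63 votes with 56 for A: C(63, 56) = 553270671. By the Bertrand ballot formula (Cycle Lemma / reflection principle), the number of orderings in which A is strictly ahead of B throughout is (p − q)/(p + q) · C(p + q, p) = (56 − 7)/(56 + 7) · 553270671 = 430321633.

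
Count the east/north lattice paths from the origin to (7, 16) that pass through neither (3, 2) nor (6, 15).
Number of paths = 117229

Inclusion–exclusion. Total paths: C(23, 7) = 245157. Through P₁: C(5, 3)·C(18, 4) = 30600. Through P₂: C(21, 6)·C(2, 1) = 108528. Since P₁ is strictly southwest of P₂, a monotone path through both must visit P₁ then P₂; paths through both = C(5, 3)·C(16, 3)·C(2, 1) = 11200. Avoid both = 245157 − 30600 − 108528 + 11200 = 117229.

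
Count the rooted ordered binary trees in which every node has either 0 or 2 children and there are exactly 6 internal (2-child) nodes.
C_6 = 132

These full binary trees are counted by the Catalan number C_n = (1/(n + 1)) · C(2n, n). For n = 6: C_6 = (1/7) · C(12, 6) = 924/7 = 132.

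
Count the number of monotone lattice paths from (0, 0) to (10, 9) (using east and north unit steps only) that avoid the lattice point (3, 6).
Number of paths = 82298

Total paths from (0, 0) to (10, 9): C(19, 10) = 92378. Paths through (3, 6): (paths (0, 0) → (3, 6)) × (paths (3, 6) → (10, 9)) = C(9, 3) · C(10, 7) = 84 · 120 = 10080. Avoidance count = 92378 − 10080 = 82298.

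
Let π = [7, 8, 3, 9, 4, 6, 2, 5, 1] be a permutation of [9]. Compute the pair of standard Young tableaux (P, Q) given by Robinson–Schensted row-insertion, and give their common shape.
P = [1, 4, 5] / [2, 6, 9] / [3, 8] / [7];  Q = [1, 2, 4] / [3, 5, 6] / [7, 8] / [9];  common shape = (3, 3, 2, 1)

Row-insert the values π_1, π_2, … into P one at a time, bumping the leftmost entry strictly greater than the inserted value down to the next row. The recording tableau Q records, in position (i, j), the step at which that cell was added to P.
  Insert 7 (step 1): P = [7];  Q = [1]
  Insert 8 (step 2): P = [7, 8];  Q = [1, 2]
  Insert 3 (step 3): P = [3, 8] / [7];  Q = [1, 2] / [3]
  Insert 9 (step 4): P = [3, 8, 9] / [7];  Q = [1, 2, 4] / [3]
  Insert 4 (step 5): P = [3, 4, 9] / [7, 8];  Q = [1, 2, 4] / [3, 5]
  Insert 6 (step 6): P = [3, 4, 6] / [7, 8, 9];  Q = [1, 2, 4] / [3, 5, 6]
  Insert 2 (step 7): P = [2, 4, 6] / [3, 8, 9] / [7];  Q = [1, 2, 4] / [3, 5, 6] / [7]
  Insert 5 (step 8): P = [2, 4, 5] / [3, 6, 9] / [7, 8];  Q = [1, 2, 4] / [3, 5, 6] / [7, 8]
  Insert 1 (step 9): P = [1, 4, 5] / [2, 6, 9] / [3, 8] / [7];  Q = [1, 2, 4] / [3, 5, 6] / [7, 8] / [9]
Final shape: (3, 3, 2, 1).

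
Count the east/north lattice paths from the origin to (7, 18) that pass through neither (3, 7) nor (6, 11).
Number of paths = 251492

Inclusion–exclusion. Total paths: C(25, 7) = 480700. Through P₁: C(10, 3)·C(15, 4) = 163800. Through P₂: C(17, 6)·C(8, 1) = 99008. Since P₁ is strictly southwest of P₂, a monotone path through both must visit P₁ then P₂; paths through both = C(10, 3)·C(7, 3)·C(8, 1) = 33600. Avoid both = 480700 − 163800 − 99008 + 33600 = 251492.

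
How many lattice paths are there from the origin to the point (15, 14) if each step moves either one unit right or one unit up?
Number of paths = 77558760

A monotone lattice path from (0, 0) to (15, 14) consists of 15 east steps and 14 north steps in some order, so it is determined by which 15 of the 29 steps are east. The count is C(29, 15) = 77558760.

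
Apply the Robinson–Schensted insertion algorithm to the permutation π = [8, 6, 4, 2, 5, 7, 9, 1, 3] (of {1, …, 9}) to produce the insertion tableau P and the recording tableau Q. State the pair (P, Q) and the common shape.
P = [1, 3, 7, 9] / [2, 5] / [4] / [6] / [8];  Q = [1, 5, 6, 7] / [2, 9] / [3] / [4] / [8];  common shape = (4, 2, 1, 1, 1)

Row-insert the values π_1, π_2, … into P one at a time, bumping the leftmost entry strictly greater than the inserted value down to the next row. The recording tableau Q records, in position (i, j), the step at which that cell was added to P.
  Insert 8 (step 1): P = [8];  Q = [1]
  Insert 6 (step 2): P = [6] / [8];  Q = [1] / [2]
  Insert 4 (step 3): P = [4] / [6] / [8];  Q = [1] / [2] / [3]
  Insert 2 (step 4): P = [2] / [4] / [6] / [8];  Q = [1] / [2] / [3] / [4]
  Insert 5 (step 5): P = [2, 5] / [4] / [6] / [8];  Q = [1, 5] / [2] / [3] / [4]
  Insert 7 (step 6): P = [2, 5, 7] / [4] / [6] / [8];  Q = [1, 5, 6] / [2] / [3] / [4]
  Insert 9 (step 7): P = [2, 5, 7, 9] / [4] / [6] / [8];  Q = [1, 5, 6, 7] / [2] / [3] / [4]
  Insert 1 (step 8): P = [1, 5, 7, 9] / [2] / [4] / [6] / [8];  Q = [1, 5, 6, 7] / [2] / [3] / [4] / [8]
  Insert 3 (step 9): P = [1, 3, 7, 9] / [2, 5] / [4] / [6] / [8];  Q = [1, 5, 6, 7] / [2, 9] / [3] / [4] / [8]
Final shape: (4, 2, 1, 1, 1).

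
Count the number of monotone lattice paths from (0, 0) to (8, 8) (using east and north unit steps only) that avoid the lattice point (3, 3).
Number of paths = 7830

Total paths from (0, 0) to (8, 8): C(16, 8) = 12870. Paths through (3, 3): (paths (0, 0) → (3, 3)) × (paths (3, 3) → (8, 8)) = C(6, 3) · C(10, 5) = 20 · 252 = 5040. Avoidance count = 12870 − 5040 = 7830.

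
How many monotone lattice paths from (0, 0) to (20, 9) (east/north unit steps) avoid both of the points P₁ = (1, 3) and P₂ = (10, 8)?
Number of paths = 8913355

Inclusion–exclusion. Total paths: C(29, 20) = 10015005. Through P₁: C(4, 1)·C(25, 19) = 708400. Through P₂: C(18, 10)·C(11, 10) = 481338. Since P₁ is strictly southwest of P₂, a monotone path through both must visit P₁ then P₂; paths through both = C(4, 1)·C(14, 9)·C(11, 10) = 88088. Avoid both = 10015005 − 708400 − 481338 + 88088 = 8913355.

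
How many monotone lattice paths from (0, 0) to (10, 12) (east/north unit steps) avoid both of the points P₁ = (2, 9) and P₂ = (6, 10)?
Number of paths = 521576

Inclusion–exclusion. Total paths: C(22, 10) = 646646. Through P₁: C(11, 2)·C(11, 8) = 9075. Through P₂: C(16, 6)·C(6, 4) = 120120. Since P₁ is strictly southwest of P₂, a monotone path through both must visit P₁ then P₂; paths through both = C(11, 2)·C(5, 4)·C(6, 4) = 4125. Avoid both = 646646 − 9075 − 120120 + 4125 = 521576.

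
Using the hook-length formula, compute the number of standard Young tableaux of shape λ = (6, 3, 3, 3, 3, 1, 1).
# SYT of shape (6, 3, 3, 3, 3, 1, 1) = 48498450

Hook-length formula: f^λ = n! / Π hook(c), product over all cells c of the Young diagram. For λ = (6, 3, 3, 3, 3, 1, 1), n = 20 boxes. Hook lengths by row (left-to-right, top-to-bottom): [12, 9, 8, 3, 2, 1]; [8, 5, 4]; [7, 4, 3]; [6, 3, 2]; [5, 2, 1]; [2]; [1]. Product of hooks = 50164531200. So f^λ = 20! / 50164531200 = 2432902008176640000 / 50164531200 = 48498450.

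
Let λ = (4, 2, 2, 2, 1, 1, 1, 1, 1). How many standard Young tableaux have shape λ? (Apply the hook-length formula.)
# SYT of shape (4, 2, 2, 2, 1, 1, 1, 1, 1) = 25025

Hook-length formula: f^λ = n! / Π hook(c), product over all cells c of the Young diagram. For λ = (4, 2, 2, 2, 1, 1, 1, 1, 1), n = 15 boxes. Hook lengths by row (left-to-right, top-to-bottom): [12, 6, 2, 1]; [9, 3]; [8, 2]; [7, 1]; [5]; [4]; [3]; [2]; [1]. Product of hooks = 52254720. So f^λ = 15! / 52254720 = 1307674368000 / 52254720 = 25025.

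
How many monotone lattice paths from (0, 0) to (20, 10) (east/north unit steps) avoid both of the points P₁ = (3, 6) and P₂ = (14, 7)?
Number of paths = 19859427

Inclusion–exclusion. Total paths: C(30, 20) = 30045015. Through P₁: C(9, 3)·C(21, 17) = 502740. Through P₂: C(21, 14)·C(9, 6) = 9767520. Since P₁ is strictly southwest of P₂, a monotone path through both must visit P₁ then P₂; paths through both = C(9, 3)·C(12, 11)·C(9, 6) = 84672. Avoid both = 30045015 − 502740 − 9767520 + 84672 = 19859427.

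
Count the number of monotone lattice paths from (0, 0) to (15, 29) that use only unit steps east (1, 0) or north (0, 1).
Number of paths = 229911617056

A monotone lattice path from (0, 0) to (15, 29) consists of 15 east steps and 29 north steps in some order, so it is determined by which 15 of the 44 steps are east. The count is C(44, 15) = 229911617056.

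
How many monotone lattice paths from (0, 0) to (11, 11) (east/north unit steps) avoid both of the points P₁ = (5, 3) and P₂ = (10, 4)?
Number of paths = 531944

Inclusion–exclusion. Total paths: C(22, 11) = 705432. Through P₁: C(8, 5)·C(14, 6) = 168168. Through P₂: C(14, 10)·C(8, 1) = 8008. Since P₁ is strictly southwest of P₂, a monotone path through both must visit P₁ then P₂; paths through both = C(8, 5)·C(6, 5)·C(8, 1) = 2688. Avoid both = 705432 − 168168 − 8008 + 2688 = 531944.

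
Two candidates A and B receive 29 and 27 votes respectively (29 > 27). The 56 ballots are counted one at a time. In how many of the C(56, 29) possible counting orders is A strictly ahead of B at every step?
Strict-lead orderings = 263747951750360

Total orderings of the 56 votes with 29 for A: C(56, 29) = 7384942649010080. By the Bertrand ballot formula (Cycle Lemma / reflection principle), the number of orderings in which A is strictly ahead of B throughout is (p − q)/(p + q) · C(p + q, p) = (29 − 27)/(29 + 27) · 7384942649010080 = 263747951750360.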